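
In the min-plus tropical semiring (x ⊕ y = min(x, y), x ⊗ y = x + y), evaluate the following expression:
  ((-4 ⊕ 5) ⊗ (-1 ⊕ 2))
((-4 ⊕ 5) ⊗ (-1 ⊕ 2)) = -5

Expand innermost to outermost. Recall ⊕ takes the minimum of its arguments and ⊗ takes their sum. Working out the expression ((-4 ⊕ 5) ⊗ (-1 ⊕ 2)) gives -5.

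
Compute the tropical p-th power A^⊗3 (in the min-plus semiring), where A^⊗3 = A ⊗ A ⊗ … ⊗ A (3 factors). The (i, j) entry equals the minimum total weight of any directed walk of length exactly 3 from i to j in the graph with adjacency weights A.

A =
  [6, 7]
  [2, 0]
A^⊗3 =
  [9, 7]
  [2, 0]

Each entry (A^⊗3)_ij equals the minimum over all length-3 walks i = v_0 → v_1 → … → v_3 = j of Σ_t A[v_t][v_{t+1}]. For example, for (i, j) = (0, 1) we minimise over 4 possible intermediate vertex sequences; the minimum is 7, attained along the walk 0 → 1 → 1 → 1.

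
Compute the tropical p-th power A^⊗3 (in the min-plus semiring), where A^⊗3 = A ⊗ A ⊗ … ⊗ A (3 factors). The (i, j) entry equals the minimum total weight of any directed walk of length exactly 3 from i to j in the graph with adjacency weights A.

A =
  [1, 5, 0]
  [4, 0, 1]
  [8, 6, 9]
A^⊗3 =
  [3, 5, 2]
  [4, 0, 1]
  [10, 6, 7]

Each entry (A^⊗3)_ij equals the minimum over all length-3 walks i = v_0 → v_1 → … → v_3 = j of Σ_t A[v_t][v_{t+1}]. For example, for (i, j) = (0, 2) we minimise over 9 possible intermediate vertex sequences; the minimum is 2, attained along the walk 0 → 0 → 0 → 2.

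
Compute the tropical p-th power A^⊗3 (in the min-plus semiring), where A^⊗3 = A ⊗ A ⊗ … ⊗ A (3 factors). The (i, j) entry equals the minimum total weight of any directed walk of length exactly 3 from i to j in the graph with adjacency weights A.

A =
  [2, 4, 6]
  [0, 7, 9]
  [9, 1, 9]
A^⊗3 =
  [6, 8, 10]
  [4, 6, 8]
  [3, 5, 7]

Each entry (A^⊗3)_ij equals the minimum over all length-3 walks i = v_0 → v_1 → … → v_3 = j of Σ_t A[v_t][v_{t+1}]. For example, for (i, j) = (0, 2) we minimise over 9 possible intermediate vertex sequences; the minimum is 10, attained along the walk 0 → 0 → 0 → 2.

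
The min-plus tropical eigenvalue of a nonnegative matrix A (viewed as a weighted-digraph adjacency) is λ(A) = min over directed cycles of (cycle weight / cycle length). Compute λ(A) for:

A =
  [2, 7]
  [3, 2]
λ(A) = 2

Enumerate directed cycles and compute their means (weight / length). Sample:
  cycle 0 → 0: weight = 2, length = 1, mean = 2/1 ≈ 2.000
  cycle 1 → 1: weight = 2, length = 1, mean = 2/1 ≈ 2.000
  cycle 0 → 1 → 0: weight = 10, length = 2, mean = 10/2 ≈ 5.000
  cycle 1 → 0 → 1: weight = 10, length = 2, mean = 10/2 ≈ 5.000
Minimum mean = 2.000, attained e.g. along the cycle 0 → 0 with weight 2 and length 1. So λ(A) = 2/1 = 2.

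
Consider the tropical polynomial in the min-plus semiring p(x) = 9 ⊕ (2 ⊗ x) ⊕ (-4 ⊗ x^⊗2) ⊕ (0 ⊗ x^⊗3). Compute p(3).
p(3) = 2

A tropical monomial a ⊗ x^⊗i evaluates to a + i · x. Evaluating each term at x = 3:
  Term 0 contributes 9 + 0 · 3 = 9
  Term 1 contributes 2 + 1 · 3 = 5
  Term 2 contributes -4 + 2 · 3 = 2
  Term 3 contributes 0 + 3 · 3 = 9
p(3) = ⊕ of these = min[9, 5, 2, 9] = 2.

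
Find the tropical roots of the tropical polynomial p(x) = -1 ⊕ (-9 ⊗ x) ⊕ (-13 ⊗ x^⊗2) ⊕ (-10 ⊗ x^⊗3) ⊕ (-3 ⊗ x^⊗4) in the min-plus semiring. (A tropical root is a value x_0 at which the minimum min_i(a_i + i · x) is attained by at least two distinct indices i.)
Roots: {-7, -3, 4, 8}

Each tropical root is a break point of the lower envelope of the lines y = a_i + i · x (there are 5 lines, with slopes 0, 1, ..., 4). Only the lines that attain the minimum somewhere contribute to roots; other lines are dominated. Here the surviving (envelope) indices are i = 4, i = 3, i = 2, i = 1, i = 0.
Intersections between consecutive envelope lines give the roots: for adjacent envelope indices i < j the intersection is x = (a_i − a_j) / (j − i). Reading off the sorted break points: {-7, -3, 4, 8}.
Verification: at each break x_0, at least two indices attain the minimum of min_i(a_i + i · x_0).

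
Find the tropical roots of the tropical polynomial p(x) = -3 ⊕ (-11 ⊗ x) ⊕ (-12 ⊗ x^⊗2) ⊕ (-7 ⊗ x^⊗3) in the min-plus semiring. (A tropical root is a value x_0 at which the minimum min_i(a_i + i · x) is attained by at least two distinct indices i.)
Roots: {-5, 1, 8}

Each tropical root is a break point of the lower envelope of the lines y = a_i + i · x (there are 4 lines, with slopes 0, 1, ..., 3). Only the lines that attain the minimum somewhere contribute to roots; other lines are dominated. Here the surviving (envelope) indices are i = 3, i = 2, i = 1, i = 0.
Intersections between consecutive envelope lines give the roots: for adjacent envelope indices i < j the intersection is x = (a_i − a_j) / (j − i). Reading off the sorted break points: {-5, 1, 8}.
Verification: at each break x_0, at least two indices attain the minimum of min_i(a_i + i · x_0).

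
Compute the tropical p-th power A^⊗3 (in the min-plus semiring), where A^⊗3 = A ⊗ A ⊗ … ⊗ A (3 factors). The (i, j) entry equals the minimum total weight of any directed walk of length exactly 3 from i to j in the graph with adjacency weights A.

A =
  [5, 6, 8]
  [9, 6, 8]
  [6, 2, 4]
A^⊗3 =
  [15, 14, 16]
  [18, 14, 16]
  [14, 10, 12]

Each entry (A^⊗3)_ij equals the minimum over all length-3 walks i = v_0 → v_1 → … → v_3 = j of Σ_t A[v_t][v_{t+1}]. For example, for (i, j) = (0, 2) we minimise over 9 possible intermediate vertex sequences; the minimum is 16, attained along the walk 0 → 2 → 2 → 2.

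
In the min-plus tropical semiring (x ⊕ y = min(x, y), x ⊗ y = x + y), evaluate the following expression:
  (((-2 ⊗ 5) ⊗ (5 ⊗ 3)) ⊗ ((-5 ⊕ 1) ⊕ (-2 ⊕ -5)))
(((-2 ⊗ 5) ⊗ (5 ⊗ 3)) ⊗ ((-5 ⊕ 1) ⊕ (-2 ⊕ -5))) = 6

Expand innermost to outermost. Recall ⊕ takes the minimum of its arguments and ⊗ takes their sum. Working out the expression (((-2 ⊗ 5) ⊗ (5 ⊗ 3)) ⊗ ((-5 ⊕ 1) ⊕ (-2 ⊕ -5))) gives 6.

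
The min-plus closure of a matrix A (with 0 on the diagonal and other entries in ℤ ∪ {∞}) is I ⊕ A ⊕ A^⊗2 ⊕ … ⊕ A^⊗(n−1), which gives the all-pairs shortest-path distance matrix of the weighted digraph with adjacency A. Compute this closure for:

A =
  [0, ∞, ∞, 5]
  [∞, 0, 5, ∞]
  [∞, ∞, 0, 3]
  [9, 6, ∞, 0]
Closure =
  [0, 11, 16, 5]
  [17, 0, 5, 8]
  [12, 9, 0, 3]
  [9, 6, 11, 0]

This is the Floyd-Warshall all-pairs shortest-path computation. For each intermediate vertex k = 0, 1, …, 3, update dist[i][j] ← min(dist[i][j], dist[i][k] + dist[k][j]). The final matrix gives, for each (i, j), the minimum total weight of any directed path from i to j (possibly empty when i = j).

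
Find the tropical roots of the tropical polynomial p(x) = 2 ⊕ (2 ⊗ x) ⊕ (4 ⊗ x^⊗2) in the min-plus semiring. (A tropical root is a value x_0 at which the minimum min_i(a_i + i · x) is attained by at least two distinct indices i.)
Roots: {-2, 0}

Each tropical root is a break point of the lower envelope of the lines y = a_i + i · x (there are 3 lines, with slopes 0, 1, ..., 2). Only the lines that attain the minimum somewhere contribute to roots; other lines are dominated. Here the surviving (envelope) indices are i = 2, i = 1, i = 0.
Intersections between consecutive envelope lines give the roots: for adjacent envelope indices i < j the intersection is x = (a_i − a_j) / (j − i). Reading off the sorted break points: {-2, 0}.
Verification: at each break x_0, at least two indices attain the minimum of min_i(a_i + i · x_0).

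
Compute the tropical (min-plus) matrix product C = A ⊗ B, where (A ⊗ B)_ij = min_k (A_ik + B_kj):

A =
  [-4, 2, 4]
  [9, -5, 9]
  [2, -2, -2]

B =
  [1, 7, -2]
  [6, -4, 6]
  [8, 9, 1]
A ⊗ B =
  [-3, -2, -6]
  [1, -9, 1]
  [3, -6, -1]

Apply the min-plus product entry-by-entry:
  C[0][0] = min over k of (A[0][0] + B[0][0] = -4 + 1 = -3, A[0][1] + B[1][0] = 2 + 6 = 8, A[0][2] + B[2][0] = 4 + 8 = 12) = -3 (attained at k = 0)
  C[0][1] = min over k of (A[0][0] + B[0][1] = -4 + 7 = 3, A[0][1] + B[1][1] = 2 + -4 = -2, A[0][2] + B[2][1] = 4 + 9 = 13) = -2 (attained at k = 1)
  C[0][2] = min over k of (A[0][0] + B[0][2] = -4 + -2 = -6, A[0][1] + B[1][2] = 2 + 6 = 8, A[0][2] + B[2][2] = 4 + 1 = 5) = -6 (attained at k = 0)
  C[1][0] = min over k of (A[1][0] + B[0][0] = 9 + 1 = 10, A[1][1] + B[1][0] = -5 + 6 = 1, A[1][2] + B[2][0] = 9 + 8 = 17) = 1 (attained at k = 1)
  C[1][1] = min over k of (A[1][0] + B[0][1] = 9 + 7 = 16, A[1][1] + B[1][1] = -5 + -4 = -9, A[1][2] + B[2][1] = 9 + 9 = 18) = -9 (attained at k = 1)
  C[1][2] = min over k of (A[1][0] + B[0][2] = 9 + -2 = 7, A[1][1] + B[1][2] = -5 + 6 = 1, A[1][2] + B[2][2] = 9 + 1 = 10) = 1 (attained at k = 1)
  C[2][0] = min over k of (A[2][0] + B[0][0] = 2 + 1 = 3, A[2][1] + B[1][0] = -2 + 6 = 4, A[2][2] + B[2][0] = -2 + 8 = 6) = 3 (attained at k = 0)
  C[2][1] = min over k of (A[2][0] + B[0][1] = 2 + 7 = 9, A[2][1] + B[1][1] = -2 + -4 = -6, A[2][2] + B[2][1] = -2 + 9 = 7) = -6 (attained at k = 1)
  C[2][2] = min over k of (A[2][0] + B[0][2] = 2 + -2 = 0, A[2][1] + B[1][2] = -2 + 6 = 4, A[2][2] + B[2][2] = -2 + 1 = -1) = -1 (attained at k = 2)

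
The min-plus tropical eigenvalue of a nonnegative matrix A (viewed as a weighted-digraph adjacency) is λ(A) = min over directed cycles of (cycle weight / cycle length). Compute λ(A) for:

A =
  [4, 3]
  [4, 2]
λ(A) = 2

Enumerate directed cycles and compute their means (weight / length). Sample:
  cycle 0 → 0: weight = 4, length = 1, mean = 4/1 ≈ 4.000
  cycle 1 → 1: weight = 2, length = 1, mean = 2/1 ≈ 2.000
  cycle 0 → 1 → 0: weight = 7, length = 2, mean = 7/2 ≈ 3.500
  cycle 1 → 0 → 1: weight = 7, length = 2, mean = 7/2 ≈ 3.500
Minimum mean = 2.000, attained e.g. along the cycle 1 → 1 with weight 2 and length 1. So λ(A) = 2/1 = 2.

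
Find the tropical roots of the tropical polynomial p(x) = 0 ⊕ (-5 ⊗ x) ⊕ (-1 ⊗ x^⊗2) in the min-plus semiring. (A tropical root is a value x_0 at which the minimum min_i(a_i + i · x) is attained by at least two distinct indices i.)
Roots: {-4, 5}

Each tropical root is a break point of the lower envelope of the lines y = a_i + i · x (there are 3 lines, with slopes 0, 1, ..., 2). Only the lines that attain the minimum somewhere contribute to roots; other lines are dominated. Here the surviving (envelope) indices are i = 2, i = 1, i = 0.
Intersections between consecutive envelope lines give the roots: for adjacent envelope indices i < j the intersection is x = (a_i − a_j) / (j − i). Reading off the sorted break points: {-4, 5}.
Verification: at each break x_0, at least two indices attain the minimum of min_i(a_i + i · x_0).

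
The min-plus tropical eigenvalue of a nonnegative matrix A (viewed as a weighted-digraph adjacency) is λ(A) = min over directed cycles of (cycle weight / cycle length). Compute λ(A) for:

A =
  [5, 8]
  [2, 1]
λ(A) = 1

Enumerate directed cycles and compute their means (weight / length). Sample:
  cycle 0 → 0: weight = 5, length = 1, mean = 5/1 ≈ 5.000
  cycle 1 → 1: weight = 1, length = 1, mean = 1/1 ≈ 1.000
  cycle 0 → 1 → 0: weight = 10, length = 2, mean = 10/2 ≈ 5.000
  cycle 1 → 0 → 1: weight = 10, length = 2, mean = 10/2 ≈ 5.000
Minimum mean = 1.000, attained e.g. along the cycle 1 → 1 with weight 1 and length 1. So λ(A) = 1/1 = 1.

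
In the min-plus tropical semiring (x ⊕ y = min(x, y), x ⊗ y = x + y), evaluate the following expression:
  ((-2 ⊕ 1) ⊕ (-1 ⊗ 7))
((-2 ⊕ 1) ⊕ (-1 ⊗ 7)) = -2

Expand innermost to outermost. Recall ⊕ takes the minimum of its arguments and ⊗ takes their sum. Working out the expression ((-2 ⊕ 1) ⊕ (-1 ⊗ 7)) gives -2.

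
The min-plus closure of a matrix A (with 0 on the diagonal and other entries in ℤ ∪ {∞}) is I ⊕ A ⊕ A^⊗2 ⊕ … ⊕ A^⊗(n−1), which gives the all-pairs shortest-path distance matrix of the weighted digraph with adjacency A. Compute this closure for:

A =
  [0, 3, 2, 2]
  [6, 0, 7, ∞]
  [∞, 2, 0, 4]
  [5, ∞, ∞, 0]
Closure =
  [0, 3, 2, 2]
  [6, 0, 7, 8]
  [8, 2, 0, 4]
  [5, 8, 7, 0]

This is the Floyd-Warshall all-pairs shortest-path computation. For each intermediate vertex k = 0, 1, …, 3, update dist[i][j] ← min(dist[i][j], dist[i][k] + dist[k][j]). The final matrix gives, for each (i, j), the minimum total weight of any directed path from i to j (possibly empty when i = j).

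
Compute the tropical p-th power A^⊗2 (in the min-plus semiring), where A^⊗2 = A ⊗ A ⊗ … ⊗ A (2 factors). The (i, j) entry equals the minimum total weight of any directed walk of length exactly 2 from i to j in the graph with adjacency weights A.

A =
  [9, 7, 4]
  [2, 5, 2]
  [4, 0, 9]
A^⊗2 =
  [8, 4, 9]
  [6, 2, 6]
  [2, 5, 2]

Each entry (A^⊗2)_ij equals the minimum over all length-2 walks i = v_0 → v_1 → … → v_2 = j of Σ_t A[v_t][v_{t+1}]. For example, for (i, j) = (0, 2) we minimise over 3 possible intermediate vertex sequences; the minimum is 9, attained along the walk 0 → 1 → 2.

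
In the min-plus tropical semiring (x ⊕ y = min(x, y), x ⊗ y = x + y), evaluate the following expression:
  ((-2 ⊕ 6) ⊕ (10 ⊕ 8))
((-2 ⊕ 6) ⊕ (10 ⊕ 8)) = -2

Expand innermost to outermost. Recall ⊕ takes the minimum of its arguments and ⊗ takes their sum. Working out the expression ((-2 ⊕ 6) ⊕ (10 ⊕ 8)) gives -2.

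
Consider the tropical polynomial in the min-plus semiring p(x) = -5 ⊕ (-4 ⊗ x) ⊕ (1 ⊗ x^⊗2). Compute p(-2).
p(-2) = -6

A tropical monomial a ⊗ x^⊗i evaluates to a + i · x. Evaluating each term at x = -2:
  Term 0 contributes -5 + 0 · -2 = -5
  Term 1 contributes -4 + 1 · -2 = -6
  Term 2 contributes 1 + 2 · -2 = -3
p(-2) = ⊕ of these = min[-5, -6, -3] = -6.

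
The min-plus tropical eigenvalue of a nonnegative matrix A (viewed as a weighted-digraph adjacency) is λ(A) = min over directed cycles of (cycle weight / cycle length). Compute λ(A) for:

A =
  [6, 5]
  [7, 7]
λ(A) = 6

Enumerate directed cycles and compute their means (weight / length). Sample:
  cycle 0 → 0: weight = 6, length = 1, mean = 6/1 ≈ 6.000
  cycle 1 → 1: weight = 7, length = 1, mean = 7/1 ≈ 7.000
  cycle 0 → 1 → 0: weight = 12, length = 2, mean = 12/2 ≈ 6.000
  cycle 1 → 0 → 1: weight = 12, length = 2, mean = 12/2 ≈ 6.000
Minimum mean = 6.000, attained e.g. along the cycle 0 → 0 with weight 6 and length 1. So λ(A) = 6/1 = 6.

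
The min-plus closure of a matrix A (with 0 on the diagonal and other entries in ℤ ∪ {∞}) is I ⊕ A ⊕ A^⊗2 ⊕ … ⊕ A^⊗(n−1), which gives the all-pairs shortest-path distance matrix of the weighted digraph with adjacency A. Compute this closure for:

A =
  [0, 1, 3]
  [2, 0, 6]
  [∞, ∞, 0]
Closure =
  [0, 1, 3]
  [2, 0, 5]
  [∞, ∞, 0]

This is the Floyd-Warshall all-pairs shortest-path computation. For each intermediate vertex k = 0, 1, …, 2, update dist[i][j] ← min(dist[i][j], dist[i][k] + dist[k][j]). The final matrix gives, for each (i, j), the minimum total weight of any directed path from i to j (possibly empty when i = j).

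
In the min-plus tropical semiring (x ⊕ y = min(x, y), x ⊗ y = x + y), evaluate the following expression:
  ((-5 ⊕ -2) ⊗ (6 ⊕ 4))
((-5 ⊕ -2) ⊗ (6 ⊕ 4)) = -1

Expand innermost to outermost. Recall ⊕ takes the minimum of its arguments and ⊗ takes their sum. Working out the expression ((-5 ⊕ -2) ⊗ (6 ⊕ 4)) gives -1.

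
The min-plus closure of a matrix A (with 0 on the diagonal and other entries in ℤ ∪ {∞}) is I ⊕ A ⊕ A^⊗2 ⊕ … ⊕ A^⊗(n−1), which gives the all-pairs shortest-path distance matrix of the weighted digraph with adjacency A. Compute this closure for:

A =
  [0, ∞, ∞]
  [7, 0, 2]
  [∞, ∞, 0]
Closure =
  [0, ∞, ∞]
  [7, 0, 2]
  [∞, ∞, 0]

This is the Floyd-Warshall all-pairs shortest-path computation. For each intermediate vertex k = 0, 1, …, 2, update dist[i][j] ← min(dist[i][j], dist[i][k] + dist[k][j]). The final matrix gives, for each (i, j), the minimum total weight of any directed path from i to j (possibly empty when i = j).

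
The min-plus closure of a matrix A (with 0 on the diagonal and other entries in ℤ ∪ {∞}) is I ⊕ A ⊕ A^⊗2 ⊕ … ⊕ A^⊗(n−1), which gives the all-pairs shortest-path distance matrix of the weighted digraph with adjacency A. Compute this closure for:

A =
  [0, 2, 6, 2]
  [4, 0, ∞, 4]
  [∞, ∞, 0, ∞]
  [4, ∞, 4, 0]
Closure =
  [0, 2, 6, 2]
  [4, 0, 8, 4]
  [∞, ∞, 0, ∞]
  [4, 6, 4, 0]

This is the Floyd-Warshall all-pairs shortest-path computation. For each intermediate vertex k = 0, 1, …, 3, update dist[i][j] ← min(dist[i][j], dist[i][k] + dist[k][j]). The final matrix gives, for each (i, j), the minimum total weight of any directed path from i to j (possibly empty when i = j).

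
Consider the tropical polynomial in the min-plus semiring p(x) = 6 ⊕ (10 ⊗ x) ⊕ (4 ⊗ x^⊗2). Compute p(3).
p(3) = 6

A tropical monomial a ⊗ x^⊗i evaluates to a + i · x. Evaluating each term at x = 3:
  Term 0 contributes 6 + 0 · 3 = 6
  Term 1 contributes 10 + 1 · 3 = 13
  Term 2 contributes 4 + 2 · 3 = 10
p(3) = ⊕ of these = min[6, 13, 10] = 6.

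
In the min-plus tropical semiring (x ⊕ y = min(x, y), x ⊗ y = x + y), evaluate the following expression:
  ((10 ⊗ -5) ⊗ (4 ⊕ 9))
((10 ⊗ -5) ⊗ (4 ⊕ 9)) = 9

Expand innermost to outermost. Recall ⊕ takes the minimum of its arguments and ⊗ takes their sum. Working out the expression ((10 ⊗ -5) ⊗ (4 ⊕ 9)) gives 9.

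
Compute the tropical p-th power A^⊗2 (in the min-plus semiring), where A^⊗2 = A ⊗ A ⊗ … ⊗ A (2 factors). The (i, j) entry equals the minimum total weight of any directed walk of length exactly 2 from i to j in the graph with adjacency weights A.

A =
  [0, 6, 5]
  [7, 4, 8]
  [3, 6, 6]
A^⊗2 =
  [0, 6, 5]
  [7, 8, 12]
  [3, 9, 8]

Each entry (A^⊗2)_ij equals the minimum over all length-2 walks i = v_0 → v_1 → … → v_2 = j of Σ_t A[v_t][v_{t+1}]. For example, for (i, j) = (0, 2) we minimise over 3 possible intermediate vertex sequences; the minimum is 5, attained along the walk 0 → 0 → 2.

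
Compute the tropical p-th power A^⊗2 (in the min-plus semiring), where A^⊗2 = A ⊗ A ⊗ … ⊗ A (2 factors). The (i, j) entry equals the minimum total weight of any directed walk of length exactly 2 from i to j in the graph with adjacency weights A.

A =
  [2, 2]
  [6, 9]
A^⊗2 =
  [4, 4]
  [8, 8]

Each entry (A^⊗2)_ij equals the minimum over all length-2 walks i = v_0 → v_1 → … → v_2 = j of Σ_t A[v_t][v_{t+1}]. For example, for (i, j) = (0, 1) we minimise over 2 possible intermediate vertex sequences; the minimum is 4, attained along the walk 0 → 0 → 1.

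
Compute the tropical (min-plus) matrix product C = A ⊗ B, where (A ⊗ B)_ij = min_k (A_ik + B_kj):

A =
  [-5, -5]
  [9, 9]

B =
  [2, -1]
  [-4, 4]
A ⊗ B =
  [-9, -6]
  [5, 8]

Apply the min-plus product entry-by-entry:
  C[0][0] = min over k of (A[0][0] + B[0][0] = -5 + 2 = -3, A[0][1] + B[1][0] = -5 + -4 = -9) = -9 (attained at k = 1)
  C[0][1] = min over k of (A[0][0] + B[0][1] = -5 + -1 = -6, A[0][1] + B[1][1] = -5 + 4 = -1) = -6 (attained at k = 0)
  C[1][0] = min over k of (A[1][0] + B[0][0] = 9 + 2 = 11, A[1][1] + B[1][0] = 9 + -4 = 5) = 5 (attained at k = 1)
  C[1][1] = min over k of (A[1][0] + B[0][1] = 9 + -1 = 8, A[1][1] + B[1][1] = 9 + 4 = 13) = 8 (attained at k = 0)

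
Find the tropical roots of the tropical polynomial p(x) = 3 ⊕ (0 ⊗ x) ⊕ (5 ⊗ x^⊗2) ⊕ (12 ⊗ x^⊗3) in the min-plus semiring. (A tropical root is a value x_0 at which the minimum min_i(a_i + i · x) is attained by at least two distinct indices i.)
Roots: {-7, -5, 3}

Each tropical root is a break point of the lower envelope of the lines y = a_i + i · x (there are 4 lines, with slopes 0, 1, ..., 3). Only the lines that attain the minimum somewhere contribute to roots; other lines are dominated. Here the surviving (envelope) indices are i = 3, i = 2, i = 1, i = 0.
Intersections between consecutive envelope lines give the roots: for adjacent envelope indices i < j the intersection is x = (a_i − a_j) / (j − i). Reading off the sorted break points: {-7, -5, 3}.
Verification: at each break x_0, at least two indices attain the minimum of min_i(a_i + i · x_0).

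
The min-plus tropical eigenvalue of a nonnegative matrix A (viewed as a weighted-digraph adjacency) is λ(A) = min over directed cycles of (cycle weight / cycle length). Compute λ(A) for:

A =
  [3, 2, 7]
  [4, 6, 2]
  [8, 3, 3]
λ(A) = 5/2

Enumerate directed cycles and compute their means (weight / length). Sample:
  cycle 0 → 0: weight = 3, length = 1, mean = 3/1 ≈ 3.000
  cycle 1 → 1: weight = 6, length = 1, mean = 6/1 ≈ 6.000
  cycle 2 → 2: weight = 3, length = 1, mean = 3/1 ≈ 3.000
  cycle 0 → 1 → 0: weight = 6, length = 2, mean = 6/2 ≈ 3.000
  cycle 0 → 2 → 0: weight = 15, length = 2, mean = 15/2 ≈ 7.500
  cycle 1 → 0 → 1: weight = 6, length = 2, mean = 6/2 ≈ 3.000
Minimum mean = 2.500, attained e.g. along the cycle 1 → 2 → 1 with weight 5 and length 2. So λ(A) = 5/2 = 5/2.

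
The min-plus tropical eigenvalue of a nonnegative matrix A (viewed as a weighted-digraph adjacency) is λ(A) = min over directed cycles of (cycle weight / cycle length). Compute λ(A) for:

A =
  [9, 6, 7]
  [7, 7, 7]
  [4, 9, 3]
λ(A) = 3

Enumerate directed cycles and compute their means (weight / length). Sample:
  cycle 0 → 0: weight = 9, length = 1, mean = 9/1 ≈ 9.000
  cycle 1 → 1: weight = 7, length = 1, mean = 7/1 ≈ 7.000
  cycle 2 → 2: weight = 3, length = 1, mean = 3/1 ≈ 3.000
  cycle 0 → 1 → 0: weight = 13, length = 2, mean = 13/2 ≈ 6.500
  cycle 0 → 2 → 0: weight = 11, length = 2, mean = 11/2 ≈ 5.500
  cycle 1 → 0 → 1: weight = 13, length = 2, mean = 13/2 ≈ 6.500
Minimum mean = 3.000, attained e.g. along the cycle 2 → 2 with weight 3 and length 1. So λ(A) = 3/1 = 3.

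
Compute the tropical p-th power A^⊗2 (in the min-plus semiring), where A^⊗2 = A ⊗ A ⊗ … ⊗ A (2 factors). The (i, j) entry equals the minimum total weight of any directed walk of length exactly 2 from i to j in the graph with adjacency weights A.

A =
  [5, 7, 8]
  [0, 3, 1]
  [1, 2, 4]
A^⊗2 =
  [7, 10, 8]
  [2, 3, 4]
  [2, 5, 3]

Each entry (A^⊗2)_ij equals the minimum over all length-2 walks i = v_0 → v_1 → … → v_2 = j of Σ_t A[v_t][v_{t+1}]. For example, for (i, j) = (0, 2) we minimise over 3 possible intermediate vertex sequences; the minimum is 8, attained along the walk 0 → 1 → 2.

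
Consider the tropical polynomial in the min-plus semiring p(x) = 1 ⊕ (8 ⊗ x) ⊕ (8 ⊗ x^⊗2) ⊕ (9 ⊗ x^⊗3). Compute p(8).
p(8) = 1

A tropical monomial a ⊗ x^⊗i evaluates to a + i · x. Evaluating each term at x = 8:
  Term 0 contributes 1 + 0 · 8 = 1
  Term 1 contributes 8 + 1 · 8 = 16
  Term 2 contributes 8 + 2 · 8 = 24
  Term 3 contributes 9 + 3 · 8 = 33
p(8) = ⊕ of these = min[1, 16, 24, 33] = 1.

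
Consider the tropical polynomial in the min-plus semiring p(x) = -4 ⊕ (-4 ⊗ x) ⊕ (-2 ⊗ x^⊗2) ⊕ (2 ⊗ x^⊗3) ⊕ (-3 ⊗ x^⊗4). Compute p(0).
p(0) = -4

A tropical monomial a ⊗ x^⊗i evaluates to a + i · x. Evaluating each term at x = 0:
  Term 0 contributes -4 + 0 · 0 = -4
  Term 1 contributes -4 + 1 · 0 = -4
  Term 2 contributes -2 + 2 · 0 = -2
  Term 3 contributes 2 + 3 · 0 = 2
  Term 4 contributes -3 + 4 · 0 = -3
p(0) = ⊕ of these = min[-4, -4, -2, 2, -3] = -4.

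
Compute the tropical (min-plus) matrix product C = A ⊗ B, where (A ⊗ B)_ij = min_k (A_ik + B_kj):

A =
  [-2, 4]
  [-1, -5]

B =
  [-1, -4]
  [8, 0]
A ⊗ B =
  [-3, -6]
  [-2, -5]

Apply the min-plus product entry-by-entry:
  C[0][0] = min over k of (A[0][0] + B[0][0] = -2 + -1 = -3, A[0][1] + B[1][0] = 4 + 8 = 12) = -3 (attained at k = 0)
  C[0][1] = min over k of (A[0][0] + B[0][1] = -2 + -4 = -6, A[0][1] + B[1][1] = 4 + 0 = 4) = -6 (attained at k = 0)
  C[1][0] = min over k of (A[1][0] + B[0][0] = -1 + -1 = -2, A[1][1] + B[1][0] = -5 + 8 = 3) = -2 (attained at k = 0)
  C[1][1] = min over k of (A[1][0] + B[0][1] = -1 + -4 = -5, A[1][1] + B[1][1] = -5 + 0 = -5) = -5 (attained at k = 0)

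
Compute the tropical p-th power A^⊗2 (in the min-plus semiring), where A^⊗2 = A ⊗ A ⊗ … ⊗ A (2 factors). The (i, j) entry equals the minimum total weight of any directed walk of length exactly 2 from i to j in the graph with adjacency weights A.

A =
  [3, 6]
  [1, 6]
A^⊗2 =
  [6, 9]
  [4, 7]

Each entry (A^⊗2)_ij equals the minimum over all length-2 walks i = v_0 → v_1 → … → v_2 = j of Σ_t A[v_t][v_{t+1}]. For example, for (i, j) = (0, 1) we minimise over 2 possible intermediate vertex sequences; the minimum is 9, attained along the walk 0 → 0 → 1.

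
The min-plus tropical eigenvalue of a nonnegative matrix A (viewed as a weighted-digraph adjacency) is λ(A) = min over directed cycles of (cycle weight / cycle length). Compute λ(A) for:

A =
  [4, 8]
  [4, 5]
λ(A) = 4

Enumerate directed cycles and compute their means (weight / length). Sample:
  cycle 0 → 0: weight = 4, length = 1, mean = 4/1 ≈ 4.000
  cycle 1 → 1: weight = 5, length = 1, mean = 5/1 ≈ 5.000
  cycle 0 → 1 → 0: weight = 12, length = 2, mean = 12/2 ≈ 6.000
  cycle 1 → 0 → 1: weight = 12, length = 2, mean = 12/2 ≈ 6.000
Minimum mean = 4.000, attained e.g. along the cycle 0 → 0 with weight 4 and length 1. So λ(A) = 4/1 = 4.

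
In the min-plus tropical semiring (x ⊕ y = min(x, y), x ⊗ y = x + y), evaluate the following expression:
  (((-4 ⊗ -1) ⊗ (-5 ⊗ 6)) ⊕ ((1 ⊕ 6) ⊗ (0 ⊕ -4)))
(((-4 ⊗ -1) ⊗ (-5 ⊗ 6)) ⊕ ((1 ⊕ 6) ⊗ (0 ⊕ -4))) = -4

Expand innermost to outermost. Recall ⊕ takes the minimum of its arguments and ⊗ takes their sum. Working out the expression (((-4 ⊗ -1) ⊗ (-5 ⊗ 6)) ⊕ ((1 ⊕ 6) ⊗ (0 ⊕ -4))) gives -4.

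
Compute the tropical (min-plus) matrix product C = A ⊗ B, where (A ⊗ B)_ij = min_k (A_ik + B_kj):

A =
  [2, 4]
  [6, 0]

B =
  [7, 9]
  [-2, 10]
A ⊗ B =
  [2, 11]
  [-2, 10]

Apply the min-plus product entry-by-entry:
  C[0][0] = min over k of (A[0][0] + B[0][0] = 2 + 7 = 9, A[0][1] + B[1][0] = 4 + -2 = 2) = 2 (attained at k = 1)
  C[0][1] = min over k of (A[0][0] + B[0][1] = 2 + 9 = 11, A[0][1] + B[1][1] = 4 + 10 = 14) = 11 (attained at k = 0)
  C[1][0] = min over k of (A[1][0] + B[0][0] = 6 + 7 = 13, A[1][1] + B[1][0] = 0 + -2 = -2) = -2 (attained at k = 1)
  C[1][1] = min over k of (A[1][0] + B[0][1] = 6 + 9 = 15, A[1][1] + B[1][1] = 0 + 10 = 10) = 10 (attained at k = 1)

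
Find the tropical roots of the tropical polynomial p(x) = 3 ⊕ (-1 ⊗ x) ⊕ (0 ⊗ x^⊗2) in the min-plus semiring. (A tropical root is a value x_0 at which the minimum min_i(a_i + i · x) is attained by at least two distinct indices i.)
Roots: {-1, 4}

Each tropical root is a break point of the lower envelope of the lines y = a_i + i · x (there are 3 lines, with slopes 0, 1, ..., 2). Only the lines that attain the minimum somewhere contribute to roots; other lines are dominated. Here the surviving (envelope) indices are i = 2, i = 1, i = 0.
Intersections between consecutive envelope lines give the roots: for adjacent envelope indices i < j the intersection is x = (a_i − a_j) / (j − i). Reading off the sorted break points: {-1, 4}.
Verification: at each break x_0, at least two indices attain the minimum of min_i(a_i + i · x_0).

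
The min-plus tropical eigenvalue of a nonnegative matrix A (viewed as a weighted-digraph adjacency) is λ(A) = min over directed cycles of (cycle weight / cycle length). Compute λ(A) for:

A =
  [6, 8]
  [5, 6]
λ(A) = 6

Enumerate directed cycles and compute their means (weight / length). Sample:
  cycle 0 → 0: weight = 6, length = 1, mean = 6/1 ≈ 6.000
  cycle 1 → 1: weight = 6, length = 1, mean = 6/1 ≈ 6.000
  cycle 0 → 1 → 0: weight = 13, length = 2, mean = 13/2 ≈ 6.500
  cycle 1 → 0 → 1: weight = 13, length = 2, mean = 13/2 ≈ 6.500
Minimum mean = 6.000, attained e.g. along the cycle 0 → 0 with weight 6 and length 1. So λ(A) = 6/1 = 6.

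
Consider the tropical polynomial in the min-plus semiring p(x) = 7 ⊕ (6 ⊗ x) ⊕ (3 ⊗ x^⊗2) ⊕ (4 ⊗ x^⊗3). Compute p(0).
p(0) = 3

A tropical monomial a ⊗ x^⊗i evaluates to a + i · x. Evaluating each term at x = 0:
  Term 0 contributes 7 + 0 · 0 = 7
  Term 1 contributes 6 + 1 · 0 = 6
  Term 2 contributes 3 + 2 · 0 = 3
  Term 3 contributes 4 + 3 · 0 = 4
p(0) = ⊕ of these = min[7, 6, 3, 4] = 3.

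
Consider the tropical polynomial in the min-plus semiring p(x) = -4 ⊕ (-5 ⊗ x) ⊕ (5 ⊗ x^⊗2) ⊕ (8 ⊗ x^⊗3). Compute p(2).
p(2) = -4

A tropical monomial a ⊗ x^⊗i evaluates to a + i · x. Evaluating each term at x = 2:
  Term 0 contributes -4 + 0 · 2 = -4
  Term 1 contributes -5 + 1 · 2 = -3
  Term 2 contributes 5 + 2 · 2 = 9
  Term 3 contributes 8 + 3 · 2 = 14
p(2) = ⊕ of these = min[-4, -3, 9, 14] = -4.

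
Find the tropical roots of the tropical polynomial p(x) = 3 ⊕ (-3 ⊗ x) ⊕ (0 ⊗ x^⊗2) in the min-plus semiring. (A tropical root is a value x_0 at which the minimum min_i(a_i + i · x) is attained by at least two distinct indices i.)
Roots: {-3, 6}

Each tropical root is a break point of the lower envelope of the lines y = a_i + i · x (there are 3 lines, with slopes 0, 1, ..., 2). Only the lines that attain the minimum somewhere contribute to roots; other lines are dominated. Here the surviving (envelope) indices are i = 2, i = 1, i = 0.
Intersections between consecutive envelope lines give the roots: for adjacent envelope indices i < j the intersection is x = (a_i − a_j) / (j − i). Reading off the sorted break points: {-3, 6}.
Verification: at each break x_0, at least two indices attain the minimum of min_i(a_i + i · x_0).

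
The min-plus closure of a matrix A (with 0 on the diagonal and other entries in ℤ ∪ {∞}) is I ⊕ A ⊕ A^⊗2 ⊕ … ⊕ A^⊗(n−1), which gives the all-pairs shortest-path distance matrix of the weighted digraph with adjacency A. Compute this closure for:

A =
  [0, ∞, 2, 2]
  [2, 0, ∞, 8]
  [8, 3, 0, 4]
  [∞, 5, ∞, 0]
Closure =
  [0, 5, 2, 2]
  [2, 0, 4, 4]
  [5, 3, 0, 4]
  [7, 5, 9, 0]

This is the Floyd-Warshall all-pairs shortest-path computation. For each intermediate vertex k = 0, 1, …, 3, update dist[i][j] ← min(dist[i][j], dist[i][k] + dist[k][j]). The final matrix gives, for each (i, j), the minimum total weight of any directed path from i to j (possibly empty when i = j).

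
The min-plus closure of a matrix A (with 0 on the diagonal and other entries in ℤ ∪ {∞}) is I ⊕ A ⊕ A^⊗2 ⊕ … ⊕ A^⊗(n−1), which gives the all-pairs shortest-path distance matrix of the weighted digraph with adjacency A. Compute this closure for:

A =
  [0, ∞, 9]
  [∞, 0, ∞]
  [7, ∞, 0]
Closure =
  [0, ∞, 9]
  [∞, 0, ∞]
  [7, ∞, 0]

This is the Floyd-Warshall all-pairs shortest-path computation. For each intermediate vertex k = 0, 1, …, 2, update dist[i][j] ← min(dist[i][j], dist[i][k] + dist[k][j]). The final matrix gives, for each (i, j), the minimum total weight of any directed path from i to j (possibly empty when i = j).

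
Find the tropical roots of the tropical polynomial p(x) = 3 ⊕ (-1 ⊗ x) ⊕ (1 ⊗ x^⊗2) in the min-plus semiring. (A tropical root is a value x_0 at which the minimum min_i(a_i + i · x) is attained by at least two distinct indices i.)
Roots: {-2, 4}

Each tropical root is a break point of the lower envelope of the lines y = a_i + i · x (there are 3 lines, with slopes 0, 1, ..., 2). Only the lines that attain the minimum somewhere contribute to roots; other lines are dominated. Here the surviving (envelope) indices are i = 2, i = 1, i = 0.
Intersections between consecutive envelope lines give the roots: for adjacent envelope indices i < j the intersection is x = (a_i − a_j) / (j − i). Reading off the sorted break points: {-2, 4}.
Verification: at each break x_0, at least two indices attain the minimum of min_i(a_i + i · x_0).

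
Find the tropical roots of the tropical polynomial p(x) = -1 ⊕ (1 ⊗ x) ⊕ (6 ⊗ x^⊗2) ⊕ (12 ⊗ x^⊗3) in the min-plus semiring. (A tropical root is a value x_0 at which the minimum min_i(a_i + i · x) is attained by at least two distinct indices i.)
Roots: {-6, -5, -2}

Each tropical root is a break point of the lower envelope of the lines y = a_i + i · x (there are 4 lines, with slopes 0, 1, ..., 3). Only the lines that attain the minimum somewhere contribute to roots; other lines are dominated. Here the surviving (envelope) indices are i = 3, i = 2, i = 1, i = 0.
Intersections between consecutive envelope lines give the roots: for adjacent envelope indices i < j the intersection is x = (a_i − a_j) / (j − i). Reading off the sorted break points: {-6, -5, -2}.
Verification: at each break x_0, at least two indices attain the minimum of min_i(a_i + i · x_0).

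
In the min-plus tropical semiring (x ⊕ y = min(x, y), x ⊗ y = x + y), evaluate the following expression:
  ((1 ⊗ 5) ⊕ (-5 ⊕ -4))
((1 ⊗ 5) ⊕ (-5 ⊕ -4)) = -5

Expand innermost to outermost. Recall ⊕ takes the minimum of its arguments and ⊗ takes their sum. Working out the expression ((1 ⊗ 5) ⊕ (-5 ⊕ -4)) gives -5.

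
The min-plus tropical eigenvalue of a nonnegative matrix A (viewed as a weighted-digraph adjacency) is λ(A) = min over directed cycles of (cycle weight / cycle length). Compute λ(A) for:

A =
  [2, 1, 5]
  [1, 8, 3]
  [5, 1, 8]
λ(A) = 1

Enumerate directed cycles and compute their means (weight / length). Sample:
  cycle 0 → 0: weight = 2, length = 1, mean = 2/1 ≈ 2.000
  cycle 1 → 1: weight = 8, length = 1, mean = 8/1 ≈ 8.000
  cycle 2 → 2: weight = 8, length = 1, mean = 8/1 ≈ 8.000
  cycle 0 → 1 → 0: weight = 2, length = 2, mean = 2/2 ≈ 1.000
  cycle 0 → 2 → 0: weight = 10, length = 2, mean = 10/2 ≈ 5.000
  cycle 1 → 0 → 1: weight = 2, length = 2, mean = 2/2 ≈ 1.000
Minimum mean = 1.000, attained e.g. along the cycle 0 → 1 → 0 with weight 2 and length 2. So λ(A) = 2/2 = 1.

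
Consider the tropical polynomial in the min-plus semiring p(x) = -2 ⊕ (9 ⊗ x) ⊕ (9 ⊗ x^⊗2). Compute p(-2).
p(-2) = -2

A tropical monomial a ⊗ x^⊗i evaluates to a + i · x. Evaluating each term at x = -2:
  Term 0 contributes -2 + 0 · -2 = -2
  Term 1 contributes 9 + 1 · -2 = 7
  Term 2 contributes 9 + 2 · -2 = 5
p(-2) = ⊕ of these = min[-2, 7, 5] = -2.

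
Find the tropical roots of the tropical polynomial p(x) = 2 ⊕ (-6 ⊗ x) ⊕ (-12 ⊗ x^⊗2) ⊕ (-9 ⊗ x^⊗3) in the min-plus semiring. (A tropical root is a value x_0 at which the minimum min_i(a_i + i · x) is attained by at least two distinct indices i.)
Roots: {-3, 6, 8}

Each tropical root is a break point of the lower envelope of the lines y = a_i + i · x (there are 4 lines, with slopes 0, 1, ..., 3). Only the lines that attain the minimum somewhere contribute to roots; other lines are dominated. Here the surviving (envelope) indices are i = 3, i = 2, i = 1, i = 0.
Intersections between consecutive envelope lines give the roots: for adjacent envelope indices i < j the intersection is x = (a_i − a_j) / (j − i). Reading off the sorted break points: {-3, 6, 8}.
Verification: at each break x_0, at least two indices attain the minimum of min_i(a_i + i · x_0).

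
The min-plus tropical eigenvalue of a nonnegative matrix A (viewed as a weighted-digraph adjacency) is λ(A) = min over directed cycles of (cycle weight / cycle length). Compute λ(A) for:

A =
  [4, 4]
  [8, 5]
λ(A) = 4

Enumerate directed cycles and compute their means (weight / length). Sample:
  cycle 0 → 0: weight = 4, length = 1, mean = 4/1 ≈ 4.000
  cycle 1 → 1: weight = 5, length = 1, mean = 5/1 ≈ 5.000
  cycle 0 → 1 → 0: weight = 12, length = 2, mean = 12/2 ≈ 6.000
  cycle 1 → 0 → 1: weight = 12, length = 2, mean = 12/2 ≈ 6.000
Minimum mean = 4.000, attained e.g. along the cycle 0 → 0 with weight 4 and length 1. So λ(A) = 4/1 = 4.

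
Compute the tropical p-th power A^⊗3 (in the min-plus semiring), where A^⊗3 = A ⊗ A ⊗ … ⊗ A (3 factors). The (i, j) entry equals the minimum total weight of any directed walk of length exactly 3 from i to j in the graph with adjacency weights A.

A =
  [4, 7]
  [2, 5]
A^⊗3 =
  [12, 15]
  [10, 13]

Each entry (A^⊗3)_ij equals the minimum over all length-3 walks i = v_0 → v_1 → … → v_3 = j of Σ_t A[v_t][v_{t+1}]. For example, for (i, j) = (0, 1) we minimise over 4 possible intermediate vertex sequences; the minimum is 15, attained along the walk 0 → 0 → 0 → 1.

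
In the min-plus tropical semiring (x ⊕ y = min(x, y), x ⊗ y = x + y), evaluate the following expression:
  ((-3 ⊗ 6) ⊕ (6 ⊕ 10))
((-3 ⊗ 6) ⊕ (6 ⊕ 10)) = 3

Expand innermost to outermost. Recall ⊕ takes the minimum of its arguments and ⊗ takes their sum. Working out the expression ((-3 ⊗ 6) ⊕ (6 ⊕ 10)) gives 3.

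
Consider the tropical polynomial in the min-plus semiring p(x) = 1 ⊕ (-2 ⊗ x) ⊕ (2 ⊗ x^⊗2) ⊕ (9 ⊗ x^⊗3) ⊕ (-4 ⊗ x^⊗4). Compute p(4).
p(4) = 1

A tropical monomial a ⊗ x^⊗i evaluates to a + i · x. Evaluating each term at x = 4:
  Term 0 contributes 1 + 0 · 4 = 1
  Term 1 contributes -2 + 1 · 4 = 2
  Term 2 contributes 2 + 2 · 4 = 10
  Term 3 contributes 9 + 3 · 4 = 21
  Term 4 contributes -4 + 4 · 4 = 12
p(4) = ⊕ of these = min[1, 2, 10, 21, 12] = 1.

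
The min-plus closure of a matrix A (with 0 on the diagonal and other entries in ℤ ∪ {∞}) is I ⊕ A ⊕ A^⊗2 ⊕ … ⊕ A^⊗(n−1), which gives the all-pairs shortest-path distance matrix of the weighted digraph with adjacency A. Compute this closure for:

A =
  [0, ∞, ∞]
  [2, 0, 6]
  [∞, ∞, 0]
Closure =
  [0, ∞, ∞]
  [2, 0, 6]
  [∞, ∞, 0]

This is the Floyd-Warshall all-pairs shortest-path computation. For each intermediate vertex k = 0, 1, …, 2, update dist[i][j] ← min(dist[i][j], dist[i][k] + dist[k][j]). The final matrix gives, for each (i, j), the minimum total weight of any directed path from i to j (possibly empty when i = j).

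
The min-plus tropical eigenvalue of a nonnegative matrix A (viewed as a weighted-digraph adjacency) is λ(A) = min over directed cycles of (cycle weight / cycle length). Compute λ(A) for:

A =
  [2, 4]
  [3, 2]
λ(A) = 2

Enumerate directed cycles and compute their means (weight / length). Sample:
  cycle 0 → 0: weight = 2, length = 1, mean = 2/1 ≈ 2.000
  cycle 1 → 1: weight = 2, length = 1, mean = 2/1 ≈ 2.000
  cycle 0 → 1 → 0: weight = 7, length = 2, mean = 7/2 ≈ 3.500
  cycle 1 → 0 → 1: weight = 7, length = 2, mean = 7/2 ≈ 3.500
Minimum mean = 2.000, attained e.g. along the cycle 0 → 0 with weight 2 and length 1. So λ(A) = 2/1 = 2.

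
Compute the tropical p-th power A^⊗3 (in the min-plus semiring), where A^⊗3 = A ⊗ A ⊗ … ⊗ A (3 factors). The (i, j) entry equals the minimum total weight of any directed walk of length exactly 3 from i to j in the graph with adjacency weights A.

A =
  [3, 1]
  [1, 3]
A^⊗3 =
  [5, 3]
  [3, 5]

Each entry (A^⊗3)_ij equals the minimum over all length-3 walks i = v_0 → v_1 → … → v_3 = j of Σ_t A[v_t][v_{t+1}]. For example, for (i, j) = (0, 1) we minimise over 4 possible intermediate vertex sequences; the minimum is 3, attained along the walk 0 → 1 → 0 → 1.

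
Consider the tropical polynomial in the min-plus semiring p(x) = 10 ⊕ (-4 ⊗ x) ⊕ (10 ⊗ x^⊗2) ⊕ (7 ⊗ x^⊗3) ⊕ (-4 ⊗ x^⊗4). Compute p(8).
p(8) = 4

A tropical monomial a ⊗ x^⊗i evaluates to a + i · x. Evaluating each term at x = 8:
  Term 0 contributes 10 + 0 · 8 = 10
  Term 1 contributes -4 + 1 · 8 = 4
  Term 2 contributes 10 + 2 · 8 = 26
  Term 3 contributes 7 + 3 · 8 = 31
  Term 4 contributes -4 + 4 · 8 = 28
p(8) = ⊕ of these = min[10, 4, 26, 31, 28] = 4.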